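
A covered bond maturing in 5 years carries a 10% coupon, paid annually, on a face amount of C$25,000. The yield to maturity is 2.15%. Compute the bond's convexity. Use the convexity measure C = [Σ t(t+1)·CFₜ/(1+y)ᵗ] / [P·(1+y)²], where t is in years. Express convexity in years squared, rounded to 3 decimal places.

With y = 0.0215:
  t   CF        PV=CF/(1+0.0215)^t    t·PV        t(t+1)·PV
  1     2,500.00     2,447.3813     2,447.3813       4,894.7626
  2     2,500.00     2,395.8701     4,791.7402      14,375.2206
  3     2,500.00     2,345.4431     7,036.3292      28,145.3168
  4     2,500.00     2,296.0774     9,184.3096      45,921.5481
  5    27,500.00    24,725.2584   123,626.2920     741,757.7519
  Σ                 34,210.0303   147,086.0523     835,094.6000
P = 34,210.0303.
Convexity = Σ t(t+1)·PV / [P·(1+y)²] = 835,094.6000 / (34,210.0303 × 1.043462) = 23.39405.

23.394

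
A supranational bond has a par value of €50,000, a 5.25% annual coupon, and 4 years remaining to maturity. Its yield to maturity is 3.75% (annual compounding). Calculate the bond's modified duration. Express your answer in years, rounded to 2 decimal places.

Periodic yield y = 0.0375. First find Macaulay duration:
  t   CF        PV=CF/(1+0.0375)^t    t·PV
  1     2,625.00     2,530.1205     2,530.1205
  2     2,625.00     2,438.6703     4,877.3407
  3     2,625.00     2,350.5256     7,051.5769
  4    52,625.00    45,419.2216   181,676.8865
  Σ                 52,738.5381   196,135.9246
P = 52,738.5381; Macaulay duration = 196,135.9246 / 52,738.5381 = 3.71902 years.
Modified duration = D_Mac / (1 + y) = 3.71902 / 1.0375 = 3.58460 years.

3.58 years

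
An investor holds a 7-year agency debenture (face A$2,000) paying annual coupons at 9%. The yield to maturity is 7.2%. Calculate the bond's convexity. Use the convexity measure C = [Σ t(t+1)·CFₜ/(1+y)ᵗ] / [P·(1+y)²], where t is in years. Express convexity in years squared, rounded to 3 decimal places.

With y = 0.072:
  t   CF        PV=CF/(1+0.072)^t    t·PV        t(t+1)·PV
  1       180.00       167.9104       167.9104         335.8209
  2       180.00       156.6329       313.2658         939.7973
  3       180.00       146.1128       438.3383       1,753.3531
  4       180.00       136.2992       545.1969       2,725.9844
  5       180.00       127.1448       635.7240       3,814.3438
  6       180.00       118.6052       711.6313       4,981.4191
  7     2,180.00     1,339.9636     9,379.7451      75,037.9608
  Σ                  2,192.6689    12,191.8117      89,588.6793
P = 2,192.6689.
Convexity = Σ t(t+1)·PV / [P·(1+y)²] = 89,588.6793 / (2,192.6689 × 1.149184) = 35.55417.

35.554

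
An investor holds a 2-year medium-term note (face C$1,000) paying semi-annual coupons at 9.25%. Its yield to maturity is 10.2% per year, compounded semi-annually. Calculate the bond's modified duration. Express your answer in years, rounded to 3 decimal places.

1.779 years

Periodic yield y = 0.051. First find Macaulay duration:
  t   CF        PV=CF/(1+0.051)^t    t·PV
  1        46.25        44.0057        44.0057
  2        46.25        41.8703        83.7406
  3        46.25        39.8386       119.5157
  4     1,046.25       857.4812     3,429.9248
  Σ                    983.1958     3,677.1868
P = 983.1958; Macaulay duration = 3,677.1868 / 983.1958 = 3.74004 half-year periods = 1.87002 years.
Modified duration = D_Mac / (1 + y) = 1.87002 / 1.051 = 1.77927 years.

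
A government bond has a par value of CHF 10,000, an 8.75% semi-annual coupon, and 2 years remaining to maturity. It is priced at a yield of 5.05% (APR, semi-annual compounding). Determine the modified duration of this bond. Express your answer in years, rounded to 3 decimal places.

1.836 years

Periodic yield y = 0.02525. First find Macaulay duration:
  t   CF        PV=CF/(1+0.02525)^t    t·PV
  1       437.50       426.7252       426.7252
  2       437.50       416.2157       832.4315
  3       437.50       405.9651     1,217.8954
  4    10,437.50     9,446.6402    37,786.5610
  Σ                 10,695.5463    40,263.6130
P = 10,695.5463; Macaulay duration = 40,263.6130 / 10,695.5463 = 3.76452 half-year periods = 1.88226 years.
Modified duration = D_Mac / (1 + y) = 1.88226 / 1.02525 = 1.83590 years.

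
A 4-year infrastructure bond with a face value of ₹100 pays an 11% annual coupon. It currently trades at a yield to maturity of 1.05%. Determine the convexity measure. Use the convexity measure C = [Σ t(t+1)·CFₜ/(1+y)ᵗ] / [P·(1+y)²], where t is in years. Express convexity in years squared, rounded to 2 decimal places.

16.54

With y = 0.0105:
  t   CF        PV=CF/(1+0.0105)^t    t·PV        t(t+1)·PV
  1        11.00        10.8857        10.8857          21.7714
  2        11.00        10.7726        21.5452          64.6355
  3        11.00        10.6607        31.9820         127.9278
  4       111.00       106.4579       425.8314       2,129.1571
  Σ                    138.7768       490.2442       2,343.4918
P = 138.7768.
Convexity = Σ t(t+1)·PV / [P·(1+y)²] = 2,343.4918 / (138.7768 × 1.021110) = 16.53766.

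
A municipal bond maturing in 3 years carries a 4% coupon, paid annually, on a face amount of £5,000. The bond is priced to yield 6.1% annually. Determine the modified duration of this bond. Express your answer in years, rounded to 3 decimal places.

Periodic yield y = 0.061. First find Macaulay duration:
  t   CF        PV=CF/(1+0.061)^t    t·PV
  1       200.00       188.5014       188.5014
  2       200.00       177.6639       355.3278
  3     5,200.00     4,353.6869    13,061.0607
  Σ                  4,719.8522    13,604.8899
P = 4,719.8522; Macaulay duration = 13,604.8899 / 4,719.8522 = 2.88248 years.
Modified duration = D_Mac / (1 + y) = 2.88248 / 1.061 = 2.71676 years.

2.717 years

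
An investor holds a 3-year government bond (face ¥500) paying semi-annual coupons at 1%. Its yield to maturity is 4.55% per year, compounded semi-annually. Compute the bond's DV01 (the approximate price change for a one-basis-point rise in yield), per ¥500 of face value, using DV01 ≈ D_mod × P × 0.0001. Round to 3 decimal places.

Periodic yield y = 0.02275.
  t   CF        PV=CF/(1+0.02275)^t    t·PV
  1         2.50         2.4444         2.4444
  2         2.50         2.3900         4.7800
  3         2.50         2.3369         7.0106
  4         2.50         2.2849         9.1395
  5         2.50         2.2340        11.1702
  6       502.50       439.0552     2,634.3313
  Σ                    450.7454     2,668.8760
P = 450.7454; D_Mac = 5.92103 half-year periods = 2.96051 yrs; D_mod = 2.89466 yrs.
DV01 ≈ 2.89466 × 450.7454 × 0.0001 = 0.130475.

¥0.130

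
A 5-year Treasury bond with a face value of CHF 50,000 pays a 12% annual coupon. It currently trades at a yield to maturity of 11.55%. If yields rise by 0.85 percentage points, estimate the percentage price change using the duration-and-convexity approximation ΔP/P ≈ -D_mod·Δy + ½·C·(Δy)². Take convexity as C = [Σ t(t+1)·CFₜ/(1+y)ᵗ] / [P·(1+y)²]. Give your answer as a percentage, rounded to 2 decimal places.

With y = 0.1155:
  t   CF        PV=CF/(1+0.1155)^t    t·PV        t(t+1)·PV
  1     6,000.00     5,378.7539     5,378.7539      10,757.5078
  2     6,000.00     4,821.8323     9,643.6646      28,930.9938
  3     6,000.00     4,322.5749    12,967.7247      51,870.8987
  4     6,000.00     3,875.0111    15,500.0444      77,500.2222
  5    56,000.00    32,422.0263   162,110.1316     972,660.7894
  Σ                 50,820.1985   205,600.3192   1,141,720.4119
P = 50,820.1985; D_Mac = 4.04564 yrs; D_mod = 3.62675 yrs; C = 18.05445.
Duration effect: -3.62675 × (+0.0085) = -0.030827
Convexity effect: 0.5 × 18.05445 × (0.0085)² = +0.0006522
ΔP/P ≈ -0.030827 + 0.0006522 = -0.030175 = -3.0175%.

-3.02%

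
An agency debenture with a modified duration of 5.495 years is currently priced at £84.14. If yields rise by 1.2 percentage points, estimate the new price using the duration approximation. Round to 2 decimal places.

Duration approximation: ΔP/P ≈ -D_mod · Δy = -5.495 × (+0.012) = -0.065940.
New price ≈ 84.14 × (1 - 0.065940) = 78.5918084.

£78.59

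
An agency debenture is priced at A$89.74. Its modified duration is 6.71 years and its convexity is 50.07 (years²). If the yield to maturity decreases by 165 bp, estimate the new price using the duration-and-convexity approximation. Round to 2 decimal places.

Duration effect: -D_mod·Δy = -6.71 × (-0.0165) = +0.110715
Convexity effect: ½·C·(Δy)² = 0.5 × 50.07 × (-0.0165)² = +0.00681577875
ΔP/P ≈ +0.110715 + 0.00681577875 = +0.11753077875
New price ≈ 89.74 × (1 + 0.11753077875) = 100.287212085025.

A$100.29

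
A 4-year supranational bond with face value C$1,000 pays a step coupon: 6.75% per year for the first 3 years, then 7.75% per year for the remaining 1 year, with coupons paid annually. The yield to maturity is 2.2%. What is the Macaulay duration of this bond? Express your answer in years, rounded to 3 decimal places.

Periodic yield y = 0.022. Discount each cash flow and weight by its year:
  t   CF        PV=CF/(1+0.022)^t    t·PV
  1        67.50        66.0470        66.0470
  2        67.50        64.6252       129.2504
  3        67.50        63.2341       189.7022
  4     1,077.50       987.6742     3,950.6967
  Σ                  1,181.5804     4,335.6963
Price P = Σ PV = 1,181.5804.
Macaulay duration = Σ(t·PV) / P = 4,335.6963 / 1,181.5804 = 3.66940 years.

3.669 years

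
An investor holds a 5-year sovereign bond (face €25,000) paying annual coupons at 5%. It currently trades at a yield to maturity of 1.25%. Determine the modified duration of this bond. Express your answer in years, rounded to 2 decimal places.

Periodic yield y = 0.0125. First find Macaulay duration:
  t   CF        PV=CF/(1+0.0125)^t    t·PV
  1     1,250.00     1,234.5679     1,234.5679
  2     1,250.00     1,219.3263     2,438.6526
  3     1,250.00     1,204.2729     3,612.8187
  4     1,250.00     1,189.4053     4,757.6214
  5    26,250.00    24,669.1479   123,345.7394
  Σ                 29,516.7204   135,389.4000
P = 29,516.7204; Macaulay duration = 135,389.4000 / 29,516.7204 = 4.58687 years.
Modified duration = D_Mac / (1 + y) = 4.58687 / 1.0125 = 4.53024 years.

4.53 years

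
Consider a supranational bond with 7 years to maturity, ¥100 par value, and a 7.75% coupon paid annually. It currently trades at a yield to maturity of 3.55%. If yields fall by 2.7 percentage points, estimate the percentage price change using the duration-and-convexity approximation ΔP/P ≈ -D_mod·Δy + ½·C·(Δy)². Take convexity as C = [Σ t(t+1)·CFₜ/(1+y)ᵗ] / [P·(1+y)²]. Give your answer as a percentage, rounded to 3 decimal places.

+16.648%

With y = 0.0355:
  t   CF        PV=CF/(1+0.0355)^t    t·PV        t(t+1)·PV
  1         7.75         7.4843         7.4843          14.9686
  2         7.75         7.2277        14.4554          43.3663
  3         7.75         6.9799        20.9398          83.7592
  4         7.75         6.7406        26.9626         134.8128
  5         7.75         6.5096        32.5478         195.2866
  6         7.75         6.2864        37.7183         264.0282
  7       107.75        84.4047       590.8328       4,726.6624
  Σ                    125.6332       730.9410       5,462.8842
P = 125.6332; D_Mac = 5.81805 yrs; D_mod = 5.61859 yrs; C = 40.55246.
Duration effect: -5.61859 × (-0.027) = +0.151702
Convexity effect: 0.5 × 40.55246 × (-0.027)² = +0.0147814
ΔP/P ≈ +0.151702 + 0.0147814 = +0.166483 = +16.6483%.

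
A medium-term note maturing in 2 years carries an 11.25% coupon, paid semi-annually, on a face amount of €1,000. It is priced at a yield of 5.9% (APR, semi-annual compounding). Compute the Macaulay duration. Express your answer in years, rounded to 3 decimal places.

1.854 years

Periodic yield y = 0.0295. Discount each cash flow and weight by its period:
  t   CF        PV=CF/(1+0.0295)^t    t·PV
  1        56.25        54.6382        54.6382
  2        56.25        53.0725       106.1451
  3        56.25        51.5518       154.6553
  4     1,056.25       940.2889     3,761.1557
  Σ                  1,099.5514     4,076.5942
Price P = Σ PV = 1,099.5514.
Macaulay duration = Σ(t·PV) / P = 4,076.5942 / 1,099.5514 = 3.70751 half-year periods.
In years: 3.70751 / 2 = 1.85375 years.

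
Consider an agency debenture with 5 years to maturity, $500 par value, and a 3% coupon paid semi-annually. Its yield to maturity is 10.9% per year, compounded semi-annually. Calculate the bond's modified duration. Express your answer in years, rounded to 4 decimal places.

Periodic yield y = 0.0545. First find Macaulay duration:
  t   CF        PV=CF/(1+0.0545)^t    t·PV
  1         7.50         7.1124         7.1124
  2         7.50         6.7448        13.4896
  3         7.50         6.3962        19.1886
  4         7.50         6.0656        24.2625
  5         7.50         5.7521        28.7606
  6         7.50         5.4548        32.7290
  7         7.50         5.1729        36.2104
  8         7.50         4.9056        39.2445
  9         7.50         4.6520        41.8682
  10      507.50       298.5178     2,985.1778
  Σ                    350.7742     3,228.0435
P = 350.7742; Macaulay duration = 3,228.0435 / 350.7742 = 9.20263 half-year periods = 4.60131 years.
Modified duration = D_Mac / (1 + y) = 4.60131 / 1.0545 = 4.36350 years.

4.3635 years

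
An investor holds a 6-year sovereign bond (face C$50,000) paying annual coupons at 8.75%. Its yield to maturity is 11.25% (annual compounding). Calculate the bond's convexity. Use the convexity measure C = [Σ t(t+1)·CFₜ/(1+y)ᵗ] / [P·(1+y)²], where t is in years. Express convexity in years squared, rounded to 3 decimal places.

25.385

With y = 0.1125:
  t   CF        PV=CF/(1+0.1125)^t    t·PV        t(t+1)·PV
  1     4,375.00     3,932.5843     3,932.5843       7,865.1685
  2     4,375.00     3,534.9072     7,069.8144      21,209.4433
  3     4,375.00     3,177.4447     9,532.3340      38,129.3362
  4     4,375.00     2,856.1301    11,424.5202      57,122.6010
  5     4,375.00     2,567.3079    12,836.5396      77,019.2373
  6    54,375.00    28,681.3211   172,087.9268   1,204,615.4873
  Σ                 44,749.6952   216,883.7193   1,405,961.2737
P = 44,749.6952.
Convexity = Σ t(t+1)·PV / [P·(1+y)²] = 1,405,961.2737 / (44,749.6952 × 1.237656) = 25.38535.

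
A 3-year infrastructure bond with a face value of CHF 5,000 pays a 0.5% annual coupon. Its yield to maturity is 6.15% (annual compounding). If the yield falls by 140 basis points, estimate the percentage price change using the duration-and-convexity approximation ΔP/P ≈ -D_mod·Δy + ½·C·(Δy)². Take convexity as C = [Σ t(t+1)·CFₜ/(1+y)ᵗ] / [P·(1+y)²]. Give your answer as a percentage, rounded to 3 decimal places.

With y = 0.0615:
  t   CF        PV=CF/(1+0.0615)^t    t·PV        t(t+1)·PV
  1        25.00        23.5516        23.5516          47.1032
  2        25.00        22.1871        44.3741         133.1224
  3     5,025.00     4,201.2263    12,603.6788      50,414.7150
  Σ                  4,246.9649    12,671.6045      50,594.9406
P = 4,246.9649; D_Mac = 2.98368 yrs; D_mod = 2.81082 yrs; C = 10.57276.
Duration effect: -2.81082 × (-0.014) = +0.039351
Convexity effect: 0.5 × 10.57276 × (-0.014)² = +0.0010361
ΔP/P ≈ +0.039351 + 0.0010361 = +0.040388 = +4.0388%.

+4.039%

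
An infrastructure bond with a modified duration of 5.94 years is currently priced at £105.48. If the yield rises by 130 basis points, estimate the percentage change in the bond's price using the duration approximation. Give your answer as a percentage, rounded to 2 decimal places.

Duration approximation: ΔP/P ≈ -D_mod · Δy = -5.94 × (+0.013) = -0.077220.
As a percentage: -7.7220%.

-7.72%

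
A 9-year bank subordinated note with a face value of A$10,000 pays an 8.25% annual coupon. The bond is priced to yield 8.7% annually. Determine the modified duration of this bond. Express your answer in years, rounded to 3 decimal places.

6.125 years

Periodic yield y = 0.087. First find Macaulay duration:
  t   CF        PV=CF/(1+0.087)^t    t·PV
  1       825.00       758.9696       758.9696
  2       825.00       698.2241     1,396.4483
  3       825.00       642.3405     1,927.0215
  4       825.00       590.9296     2,363.7186
  5       825.00       543.6335     2,718.1676
  6       825.00       500.1228     3,000.7370
  7       825.00       460.0946     3,220.6622
  8       825.00       423.2701     3,386.1608
  9    10,825.00     5,109.3071    45,983.7640
  Σ                  9,726.8921    64,755.6497
P = 9,726.8921; Macaulay duration = 64,755.6497 / 9,726.8921 = 6.65738 years.
Modified duration = D_Mac / (1 + y) = 6.65738 / 1.087 = 6.12455 years.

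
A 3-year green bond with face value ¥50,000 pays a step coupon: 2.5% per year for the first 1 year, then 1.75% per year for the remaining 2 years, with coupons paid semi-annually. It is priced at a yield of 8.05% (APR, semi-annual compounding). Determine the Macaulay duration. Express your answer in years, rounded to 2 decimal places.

2.91 years

Periodic yield y = 0.04025. Discount each cash flow and weight by its period:
  t   CF        PV=CF/(1+0.04025)^t    t·PV
  1       625.00       600.8171       600.8171
  2       625.00       577.5699     1,155.1398
  3       437.50       388.6556     1,165.9667
  4       437.50       373.6175     1,494.4698
  5       437.50       359.1612     1,795.8061
  6    50,437.50    39,804.0447   238,824.2682
  Σ                 42,103.8660   245,036.4677
Price P = Σ PV = 42,103.8660.
Macaulay duration = Σ(t·PV) / P = 245,036.4677 / 42,103.8660 = 5.81981 half-year periods.
In years: 5.81981 / 2 = 2.90990 years.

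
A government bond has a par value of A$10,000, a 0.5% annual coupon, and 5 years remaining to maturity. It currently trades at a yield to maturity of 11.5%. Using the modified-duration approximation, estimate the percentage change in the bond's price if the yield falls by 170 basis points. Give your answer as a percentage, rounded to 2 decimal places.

Periodic yield y = 0.115. Modified duration first:
  t   CF        PV=CF/(1+0.115)^t    t·PV
  1        50.00        44.8430        44.8430
  2        50.00        40.2180        80.4360
  3        50.00        36.0699       108.2098
  4        50.00        32.3497       129.3989
  5    10,050.00     5,831.6537    29,158.2684
  Σ                  5,985.1344    29,521.1561
P = 5,985.1344; D_Mac = 4.93241 yrs; D_mod = 4.93241/(1+0.115) = 4.42369 yrs.
ΔP/P ≈ -D_mod · Δy = -4.42369 × (-0.017) = +0.075203 = +7.5203%.

+7.52%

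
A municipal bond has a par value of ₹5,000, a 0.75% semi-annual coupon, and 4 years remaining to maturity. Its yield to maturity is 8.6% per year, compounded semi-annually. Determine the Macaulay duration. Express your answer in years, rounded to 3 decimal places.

Periodic yield y = 0.043. Discount each cash flow and weight by its period:
  t   CF        PV=CF/(1+0.043)^t    t·PV
  1        18.75        17.9770        17.9770
  2        18.75        17.2358        34.4717
  3        18.75        16.5253        49.5758
  4        18.75        15.8440        63.3759
  5        18.75        15.1908        75.9538
  6        18.75        14.5645        87.3870
  7        18.75        13.9640        97.7483
  8     5,018.75     3,583.6129    28,668.9035
  Σ                  3,694.9143    29,095.3929
Price P = Σ PV = 3,694.9143.
Macaulay duration = Σ(t·PV) / P = 29,095.3929 / 3,694.9143 = 7.87444 half-year periods.
In years: 7.87444 / 2 = 3.93722 years.

3.937 years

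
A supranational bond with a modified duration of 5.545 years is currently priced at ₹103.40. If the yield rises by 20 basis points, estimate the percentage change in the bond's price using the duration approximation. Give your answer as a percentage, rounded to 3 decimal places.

Duration approximation: ΔP/P ≈ -D_mod · Δy = -5.545 × (+0.002) = -0.011090.
As a percentage: -1.1090%.

-1.109%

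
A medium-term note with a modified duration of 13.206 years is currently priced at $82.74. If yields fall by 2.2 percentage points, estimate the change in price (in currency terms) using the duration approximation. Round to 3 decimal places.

+$24.039

Duration approximation: ΔP/P ≈ -D_mod · Δy = -13.206 × (-0.022) = +0.290532.
ΔP ≈ 82.74 × (+0.290532) = +24.03861768.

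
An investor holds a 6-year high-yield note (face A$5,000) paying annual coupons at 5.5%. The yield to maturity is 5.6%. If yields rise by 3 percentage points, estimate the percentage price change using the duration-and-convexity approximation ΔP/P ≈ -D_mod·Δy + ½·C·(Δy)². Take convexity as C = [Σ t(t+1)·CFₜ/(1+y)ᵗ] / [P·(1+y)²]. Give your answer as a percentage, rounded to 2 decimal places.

-13.54%

With y = 0.056:
  t   CF        PV=CF/(1+0.056)^t    t·PV        t(t+1)·PV
  1       275.00       260.4167       260.4167         520.8333
  2       275.00       246.6067       493.2134       1,479.6402
  3       275.00       233.5291       700.5872       2,802.3488
  4       275.00       221.1449       884.5798       4,422.8989
  5       275.00       209.4176     1,047.0878       6,282.5269
  6     5,275.00     3,803.9864    22,823.9184     159,767.4285
  Σ                  4,975.1013    26,209.8032     175,275.6766
P = 4,975.1013; D_Mac = 5.26819 yrs; D_mod = 4.98882 yrs; C = 31.59307.
Duration effect: -4.98882 × (+0.03) = -0.149665
Convexity effect: 0.5 × 31.59307 × (0.03)² = +0.0142169
ΔP/P ≈ -0.149665 + 0.0142169 = -0.135448 = -13.5448%.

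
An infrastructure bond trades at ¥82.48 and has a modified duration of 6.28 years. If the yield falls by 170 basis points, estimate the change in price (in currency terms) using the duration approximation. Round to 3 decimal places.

+¥8.806

Duration approximation: ΔP/P ≈ -D_mod · Δy = -6.28 × (-0.017) = +0.106760.
ΔP ≈ 82.48 × (+0.106760) = +8.8055648.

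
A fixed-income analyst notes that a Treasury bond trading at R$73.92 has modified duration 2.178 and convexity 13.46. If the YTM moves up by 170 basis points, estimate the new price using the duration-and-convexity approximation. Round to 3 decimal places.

R$71.327

Duration effect: -D_mod·Δy = -2.178 × (+0.017) = -0.037026
Convexity effect: ½·C·(Δy)² = 0.5 × 13.46 × (0.017)² = +0.00194497
ΔP/P ≈ -0.037026 + 0.00194497 = -0.03508103
New price ≈ 73.92 × (1 - 0.03508103) = 71.3268102624.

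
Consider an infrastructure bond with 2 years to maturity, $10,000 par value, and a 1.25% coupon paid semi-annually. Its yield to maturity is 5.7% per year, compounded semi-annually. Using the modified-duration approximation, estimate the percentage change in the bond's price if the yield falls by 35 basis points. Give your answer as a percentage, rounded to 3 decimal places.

Periodic yield y = 0.0285. Modified duration first:
  t   CF        PV=CF/(1+0.0285)^t    t·PV
  1        62.50        60.7681        60.7681
  2        62.50        59.0842       118.1684
  3        62.50        57.4470       172.3409
  4    10,062.50     8,992.6711    35,970.6844
  Σ                  9,169.9704    36,321.9618
P = 9,169.9704; D_Mac = 3.96097 half-year periods = 1.98048 yrs; D_mod = 1.98048/(1+0.0285) = 1.92560 yrs.
ΔP/P ≈ -D_mod · Δy = -1.92560 × (-0.0035) = +0.006740 = +0.6740%.

+0.674%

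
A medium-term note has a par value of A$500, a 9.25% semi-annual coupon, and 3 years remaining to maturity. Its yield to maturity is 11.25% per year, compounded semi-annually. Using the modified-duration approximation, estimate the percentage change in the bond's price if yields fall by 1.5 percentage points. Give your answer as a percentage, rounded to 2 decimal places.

+3.80%

Periodic yield y = 0.05625. Modified duration first:
  t   CF        PV=CF/(1+0.05625)^t    t·PV
  1       23.125        21.8935        21.8935
  2       23.125        20.7276        41.4551
  3       23.125        19.6237        58.8712
  4       23.125        18.5787        74.3147
  5       23.125        17.5893        87.9464
  6      523.125       376.7083     2,260.2496
  Σ                    475.1210     2,544.7305
P = 475.1210; D_Mac = 5.35596 half-year periods = 2.67798 yrs; D_mod = 2.67798/(1+0.05625) = 2.53537 yrs.
ΔP/P ≈ -D_mod · Δy = -2.53537 × (-0.015) = +0.038031 = +3.8031%.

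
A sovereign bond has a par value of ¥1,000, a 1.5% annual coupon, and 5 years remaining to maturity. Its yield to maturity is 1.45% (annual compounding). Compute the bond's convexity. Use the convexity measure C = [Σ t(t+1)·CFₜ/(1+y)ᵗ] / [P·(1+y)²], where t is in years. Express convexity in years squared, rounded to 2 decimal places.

With y = 0.0145:
  t   CF        PV=CF/(1+0.0145)^t    t·PV        t(t+1)·PV
  1        15.00        14.7856        14.7856          29.5712
  2        15.00        14.5743        29.1486          87.4457
  3        15.00        14.3660        43.0979         172.3917
  4        15.00        14.1606        56.6426         283.2129
  5     1,015.00       944.5083     4,722.5416      28,335.2494
  Σ                  1,002.3948     4,866.2163      28,907.8710
P = 1,002.3948.
Convexity = Σ t(t+1)·PV / [P·(1+y)²] = 28,907.8710 / (1,002.3948 × 1.029210) = 28.02033.

28.02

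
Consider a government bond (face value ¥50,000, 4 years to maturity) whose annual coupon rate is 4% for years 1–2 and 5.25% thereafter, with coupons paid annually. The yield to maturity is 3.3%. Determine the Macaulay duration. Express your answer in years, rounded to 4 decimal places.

3.7722 years

Periodic yield y = 0.033. Discount each cash flow and weight by its year:
  t   CF        PV=CF/(1+0.033)^t    t·PV
  1     2,000.00     1,936.1084     1,936.1084
  2     2,000.00     1,874.2579     3,748.5158
  3     2,625.00     2,381.3780     7,144.1341
  4    52,625.00    46,215.8370   184,863.3480
  Σ                 52,407.5814   197,692.1063
Price P = Σ PV = 52,407.5814.
Macaulay duration = Σ(t·PV) / P = 197,692.1063 / 52,407.5814 = 3.77220 years.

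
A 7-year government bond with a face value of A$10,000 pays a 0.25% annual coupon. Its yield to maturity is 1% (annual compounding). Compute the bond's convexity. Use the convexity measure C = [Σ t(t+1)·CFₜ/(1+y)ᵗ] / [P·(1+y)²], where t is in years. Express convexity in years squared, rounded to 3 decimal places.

With y = 0.01:
  t   CF        PV=CF/(1+0.01)^t    t·PV        t(t+1)·PV
  1        25.00        24.7525        24.7525          49.5050
  2        25.00        24.5074        49.0148         147.0444
  3        25.00        24.2648        72.7943         291.1770
  4        25.00        24.0245        96.0980         480.4902
  5        25.00        23.7866       118.9332         713.5993
  6        25.00        23.5511       141.3068         989.1475
  7    10,025.00     9,350.4985    65,453.4895     523,627.9159
  Σ                  9,495.3854    65,956.3891     526,298.8792
P = 9,495.3854.
Convexity = Σ t(t+1)·PV / [P·(1+y)²] = 526,298.8792 / (9,495.3854 × 1.020100) = 54.33468.

54.335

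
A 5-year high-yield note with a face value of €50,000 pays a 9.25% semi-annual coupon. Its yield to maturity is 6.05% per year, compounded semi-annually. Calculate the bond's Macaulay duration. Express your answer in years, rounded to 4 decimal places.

Periodic yield y = 0.03025. Discount each cash flow and weight by its period:
  t   CF        PV=CF/(1+0.03025)^t    t·PV
  1     2,312.50     2,244.6008     2,244.6008
  2     2,312.50     2,178.6953     4,357.3906
  3     2,312.50     2,114.7249     6,344.1746
  4     2,312.50     2,052.6327     8,210.5309
  5     2,312.50     1,992.3637     9,961.8186
  6     2,312.50     1,933.8643    11,603.1860
  7     2,312.50     1,877.0826    13,139.5781
  8     2,312.50     1,821.9680    14,575.7444
  9     2,312.50     1,768.4718    15,916.2460
  10   52,312.50    38,831.0598   388,310.5977
  Σ                 56,815.4639   474,663.8675
Price P = Σ PV = 56,815.4639.
Macaulay duration = Σ(t·PV) / P = 474,663.8675 / 56,815.4639 = 8.35448 half-year periods.
In years: 8.35448 / 2 = 4.17724 years.

4.1772 years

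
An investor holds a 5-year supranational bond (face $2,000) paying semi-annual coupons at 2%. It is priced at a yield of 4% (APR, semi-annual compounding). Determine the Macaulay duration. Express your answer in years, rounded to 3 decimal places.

4.770 years

Periodic yield y = 0.02. Discount each cash flow and weight by its period:
  t   CF        PV=CF/(1+0.02)^t    t·PV
  1        20.00        19.6078        19.6078
  2        20.00        19.2234        38.4468
  3        20.00        18.8464        56.5393
  4        20.00        18.4769        73.9076
  5        20.00        18.1146        90.5731
  6        20.00        17.7594       106.5566
  7        20.00        17.4112       121.8784
  8        20.00        17.0698       136.5585
  9        20.00        16.7351       150.6159
  10    2,020.00     1,657.1036    16,571.0357
  Σ                  1,820.3483    17,365.7197
Price P = Σ PV = 1,820.3483.
Macaulay duration = Σ(t·PV) / P = 17,365.7197 / 1,820.3483 = 9.53978 half-year periods.
In years: 9.53978 / 2 = 4.76989 years.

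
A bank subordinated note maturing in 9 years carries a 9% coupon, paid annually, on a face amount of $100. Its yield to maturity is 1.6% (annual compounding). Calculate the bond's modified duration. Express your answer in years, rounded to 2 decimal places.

Periodic yield y = 0.016. First find Macaulay duration:
  t   CF        PV=CF/(1+0.016)^t    t·PV
  1         9.00         8.8583         8.8583
  2         9.00         8.7188        17.4375
  3         9.00         8.5815        25.7444
  4         9.00         8.4463        33.7853
  5         9.00         8.3133        41.5665
  6         9.00         8.1824        49.0943
  7         9.00         8.0535        56.3747
  8         9.00         7.9267        63.4137
  9       109.00        94.4894       850.4047
  Σ                    161.5702     1,146.6795
P = 161.5702; Macaulay duration = 1,146.6795 / 161.5702 = 7.09710 years.
Modified duration = D_Mac / (1 + y) = 7.09710 / 1.016 = 6.98533 years.

6.99 years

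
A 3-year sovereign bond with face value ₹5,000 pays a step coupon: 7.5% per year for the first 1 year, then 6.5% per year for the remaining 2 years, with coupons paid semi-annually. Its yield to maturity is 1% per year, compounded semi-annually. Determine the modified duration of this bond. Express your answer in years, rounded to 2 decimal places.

2.76 years

Periodic yield y = 0.005. First find Macaulay duration:
  t   CF        PV=CF/(1+0.005)^t    t·PV
  1       187.50       186.5672       186.5672
  2       187.50       185.6390       371.2779
  3       162.50       160.0867       480.2600
  4       162.50       159.2902       637.1609
  5       162.50       158.4977       792.4887
  6     5,162.50     5,010.2996    30,061.7975
  Σ                  5,860.3803    32,529.5521
P = 5,860.3803; Macaulay duration = 32,529.5521 / 5,860.3803 = 5.55076 half-year periods = 2.77538 years.
Modified duration = D_Mac / (1 + y) = 2.77538 / 1.005 = 2.76157 years.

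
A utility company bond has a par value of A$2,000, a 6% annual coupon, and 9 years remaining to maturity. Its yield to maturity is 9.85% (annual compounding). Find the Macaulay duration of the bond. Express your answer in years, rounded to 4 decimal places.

Periodic yield y = 0.0985. Discount each cash flow and weight by its year:
  t   CF        PV=CF/(1+0.0985)^t    t·PV
  1       120.00       109.2399       109.2399
  2       120.00        99.4446       198.8892
  3       120.00        90.5276       271.5828
  4       120.00        82.4102       329.6408
  5       120.00        75.0207       375.1034
  6       120.00        68.2937       409.7624
  7       120.00        62.1700       435.1899
  8       120.00        56.5954       452.7628
  9     2,120.00       910.1968     8,191.7713
  Σ                  1,553.8988    10,773.9425
Price P = Σ PV = 1,553.8988.
Macaulay duration = Σ(t·PV) / P = 10,773.9425 / 1,553.8988 = 6.93349 years.

6.9335 years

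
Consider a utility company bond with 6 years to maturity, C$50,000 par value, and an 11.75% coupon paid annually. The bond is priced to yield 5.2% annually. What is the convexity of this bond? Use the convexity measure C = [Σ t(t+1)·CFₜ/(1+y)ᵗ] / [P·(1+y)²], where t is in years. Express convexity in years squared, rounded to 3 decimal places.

28.087

With y = 0.052:
  t   CF        PV=CF/(1+0.052)^t    t·PV        t(t+1)·PV
  1     5,875.00     5,584.6008     5,584.6008      11,169.2015
  2     5,875.00     5,308.5559    10,617.1117      31,851.3351
  3     5,875.00     5,046.1558    15,138.4673      60,553.8691
  4     5,875.00     4,796.7260    19,186.9040      95,934.5201
  5     5,875.00     4,559.6255    22,798.1274     136,788.7644
  6    55,875.00    41,221.4341   247,328.6048   1,731,300.2336
  Σ                 66,517.0980   320,653.8160   2,067,597.9238
P = 66,517.0980.
Convexity = Σ t(t+1)·PV / [P·(1+y)²] = 2,067,597.9238 / (66,517.0980 × 1.106704) = 28.08674.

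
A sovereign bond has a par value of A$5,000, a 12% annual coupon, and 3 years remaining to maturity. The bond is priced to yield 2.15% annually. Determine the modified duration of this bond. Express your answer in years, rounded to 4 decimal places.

2.6699 years

Periodic yield y = 0.0215. First find Macaulay duration:
  t   CF        PV=CF/(1+0.0215)^t    t·PV
  1       600.00       587.3715       587.3715
  2       600.00       575.0088     1,150.0176
  3     5,600.00     5,253.7925    15,761.3774
  Σ                  6,416.1728    17,498.7666
P = 6,416.1728; Macaulay duration = 17,498.7666 / 6,416.1728 = 2.72729 years.
Modified duration = D_Mac / (1 + y) = 2.72729 / 1.0215 = 2.66989 years.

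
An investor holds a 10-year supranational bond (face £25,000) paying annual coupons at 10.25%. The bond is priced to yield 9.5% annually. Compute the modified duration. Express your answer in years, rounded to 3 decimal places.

Periodic yield y = 0.095. First find Macaulay duration:
  t   CF        PV=CF/(1+0.095)^t    t·PV
  1     2,562.50     2,340.1826     2,340.1826
  2     2,562.50     2,137.1531     4,274.3062
  3     2,562.50     1,951.7380     5,855.2140
  4     2,562.50     1,782.4091     7,129.6365
  5     2,562.50     1,627.7709     8,138.8545
  6     2,562.50     1,486.5488     8,919.2926
  7     2,562.50     1,357.5788     9,503.0514
  8     2,562.50     1,239.7980     9,918.3838
  9     2,562.50     1,132.2356    10,190.1203
  10   27,562.50    11,121.8598   111,218.5977
  Σ                 26,177.2746   177,487.6396
P = 26,177.2746; Macaulay duration = 177,487.6396 / 26,177.2746 = 6.78022 years.
Modified duration = D_Mac / (1 + y) = 6.78022 / 1.095 = 6.19198 years.

6.192 years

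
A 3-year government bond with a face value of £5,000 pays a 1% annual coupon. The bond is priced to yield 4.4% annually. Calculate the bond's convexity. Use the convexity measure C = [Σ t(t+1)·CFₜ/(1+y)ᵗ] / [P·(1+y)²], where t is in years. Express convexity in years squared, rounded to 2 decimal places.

With y = 0.044:
  t   CF        PV=CF/(1+0.044)^t    t·PV        t(t+1)·PV
  1        50.00        47.8927        47.8927          95.7854
  2        50.00        45.8743        91.7485         275.2455
  3     5,050.00     4,438.0264    13,314.0792      53,256.3169
  Σ                  4,531.7934    13,453.7205      53,627.3479
P = 4,531.7934.
Convexity = Σ t(t+1)·PV / [P·(1+y)²] = 53,627.3479 / (4,531.7934 × 1.089936) = 10.85713.

10.86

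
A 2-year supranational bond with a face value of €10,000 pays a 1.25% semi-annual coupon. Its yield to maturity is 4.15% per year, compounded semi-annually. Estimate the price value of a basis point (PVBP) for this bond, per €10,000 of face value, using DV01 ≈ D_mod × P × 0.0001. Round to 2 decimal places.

Periodic yield y = 0.02075.
  t   CF        PV=CF/(1+0.02075)^t    t·PV
  1        62.50        61.2295        61.2295
  2        62.50        59.9848       119.9696
  3        62.50        58.7654       176.2963
  4    10,062.50     9,268.9030    37,075.6121
  Σ                  9,448.8827    37,433.1075
P = 9,448.8827; D_Mac = 3.96164 half-year periods = 1.98082 yrs; D_mod = 1.94056 yrs.
DV01 ≈ 1.94056 × 9,448.8827 × 0.0001 = 1.833608.

€1.83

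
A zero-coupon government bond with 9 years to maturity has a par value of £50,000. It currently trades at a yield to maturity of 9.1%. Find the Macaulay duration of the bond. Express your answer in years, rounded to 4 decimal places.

9.0000 years

A zero-coupon bond has a single cash flow at maturity, so its Macaulay duration equals its maturity: 9 years.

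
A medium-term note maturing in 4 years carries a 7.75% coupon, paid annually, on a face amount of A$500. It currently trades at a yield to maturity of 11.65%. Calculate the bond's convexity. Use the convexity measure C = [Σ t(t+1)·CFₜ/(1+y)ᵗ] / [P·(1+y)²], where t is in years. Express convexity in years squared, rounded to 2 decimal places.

With y = 0.1165:
  t   CF        PV=CF/(1+0.1165)^t    t·PV        t(t+1)·PV
  1        38.75        34.7067        34.7067          69.4133
  2        38.75        31.0852        62.1705         186.5115
  3        38.75        27.8417        83.5251         334.1002
  4       538.75       346.6988     1,386.7953       6,933.9766
  Σ                    440.3324     1,567.1975       7,524.0016
P = 440.3324.
Convexity = Σ t(t+1)·PV / [P·(1+y)²] = 7,524.0016 / (440.3324 × 1.246572) = 13.70726.

13.71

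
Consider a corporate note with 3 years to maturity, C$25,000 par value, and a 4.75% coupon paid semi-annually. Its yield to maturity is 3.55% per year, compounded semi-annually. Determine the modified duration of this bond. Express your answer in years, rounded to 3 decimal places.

2.785 years

Periodic yield y = 0.01775. First find Macaulay duration:
  t   CF        PV=CF/(1+0.01775)^t    t·PV
  1       593.75       583.3947       583.3947
  2       593.75       573.2201     1,146.4402
  3       593.75       563.2229     1,689.6686
  4       593.75       553.4000     2,213.6001
  5       593.75       543.7485     2,718.7425
  6    25,593.75    23,029.6457   138,177.8744
  Σ                 25,846.6320   146,529.7205
P = 25,846.6320; Macaulay duration = 146,529.7205 / 25,846.6320 = 5.66920 half-year periods = 2.83460 years.
Modified duration = D_Mac / (1 + y) = 2.83460 / 1.01775 = 2.78516 years.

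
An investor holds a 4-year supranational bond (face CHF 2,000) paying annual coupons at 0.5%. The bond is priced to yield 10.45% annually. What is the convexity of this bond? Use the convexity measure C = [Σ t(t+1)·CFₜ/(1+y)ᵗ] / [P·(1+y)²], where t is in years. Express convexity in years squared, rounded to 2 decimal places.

16.19

With y = 0.1045:
  t   CF        PV=CF/(1+0.1045)^t    t·PV        t(t+1)·PV
  1        10.00         9.0539         9.0539          18.1077
  2        10.00         8.1973        16.3945          49.1835
  3        10.00         7.4217        22.2651          89.0603
  4     2,010.00     1,350.6200     5,402.4800      27,012.4000
  Σ                  1,375.2928     5,450.1935      27,168.7516
P = 1,375.2928.
Convexity = Σ t(t+1)·PV / [P·(1+y)²] = 27,168.7516 / (1,375.2928 × 1.219920) = 16.19359.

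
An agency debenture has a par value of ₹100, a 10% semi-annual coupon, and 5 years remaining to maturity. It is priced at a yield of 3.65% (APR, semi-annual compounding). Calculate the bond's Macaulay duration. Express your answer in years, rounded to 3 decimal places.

4.182 years

Periodic yield y = 0.01825. Discount each cash flow and weight by its period:
  t   CF        PV=CF/(1+0.01825)^t    t·PV
  1         5.00         4.9104         4.9104
  2         5.00         4.8224         9.6448
  3         5.00         4.7359        14.2078
  4         5.00         4.6511        18.6043
  5         5.00         4.5677        22.8385
  6         5.00         4.4858        26.9150
  7         5.00         4.4054        30.8381
  8         5.00         4.3265        34.6118
  9         5.00         4.2489        38.2404
  10      105.00        87.6284       876.2845
  Σ                    128.7826     1,077.0956
Price P = Σ PV = 128.7826.
Macaulay duration = Σ(t·PV) / P = 1,077.0956 / 128.7826 = 8.36367 half-year periods.
In years: 8.36367 / 2 = 4.18184 years.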